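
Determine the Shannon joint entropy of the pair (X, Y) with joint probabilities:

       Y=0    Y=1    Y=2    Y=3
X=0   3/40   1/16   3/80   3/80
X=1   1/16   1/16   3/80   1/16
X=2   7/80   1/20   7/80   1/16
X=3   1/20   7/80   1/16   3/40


H(X,Y) = -Σ p(x,y) log₂ p(x,y)
  p(0,0)=3/40: -0.0750 × log₂(0.0750) = 0.2803
  p(0,1)=1/16: -0.0625 × log₂(0.0625) = 0.2500
  p(0,2)=3/80: -0.0375 × log₂(0.0375) = 0.1776
  p(0,3)=3/80: -0.0375 × log₂(0.0375) = 0.1776
  p(1,0)=1/16: -0.0625 × log₂(0.0625) = 0.2500
  p(1,1)=1/16: -0.0625 × log₂(0.0625) = 0.2500
  p(1,2)=3/80: -0.0375 × log₂(0.0375) = 0.1776
  p(1,3)=1/16: -0.0625 × log₂(0.0625) = 0.2500
  p(2,0)=7/80: -0.0875 × log₂(0.0875) = 0.3075
  p(2,1)=1/20: -0.0500 × log₂(0.0500) = 0.2161
  p(2,2)=7/80: -0.0875 × log₂(0.0875) = 0.3075
  p(2,3)=1/16: -0.0625 × log₂(0.0625) = 0.2500
  p(3,0)=1/20: -0.0500 × log₂(0.0500) = 0.2161
  p(3,1)=7/80: -0.0875 × log₂(0.0875) = 0.3075
  p(3,2)=1/16: -0.0625 × log₂(0.0625) = 0.2500
  p(3,3)=3/40: -0.0750 × log₂(0.0750) = 0.2803
H(X,Y) = 3.9482 bits


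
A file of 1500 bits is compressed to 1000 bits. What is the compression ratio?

Compression ratio = Original / Compressed
= 1500 / 1000 = 1.50:1


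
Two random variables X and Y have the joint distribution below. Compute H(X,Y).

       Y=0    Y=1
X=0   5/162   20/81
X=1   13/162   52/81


H(X,Y) = -Σ p(x,y) log₂ p(x,y)
  p(0,0)=5/162: -0.0309 × log₂(0.0309) = 0.1549
  p(0,1)=20/81: -0.2469 × log₂(0.2469) = 0.4983
  p(1,0)=13/162: -0.0802 × log₂(0.0802) = 0.2921
  p(1,1)=52/81: -0.6420 × log₂(0.6420) = 0.4105
H(X,Y) = 1.3557 bits


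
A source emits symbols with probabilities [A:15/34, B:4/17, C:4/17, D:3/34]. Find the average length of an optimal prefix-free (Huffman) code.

Huffman tree construction:
Combine smallest probabilities repeatedly
Resulting codes:
  A: 0 (length 1)
  B: 111 (length 3)
  C: 10 (length 2)
  D: 110 (length 3)
Average length = Σ p(s) × length(s) = 1.8824 bits


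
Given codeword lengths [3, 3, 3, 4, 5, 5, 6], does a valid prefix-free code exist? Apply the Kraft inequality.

Kraft inequality: Σ 2^(-l_i) ≤ 1 for prefix-free code
Calculating: 2^(-3) + 2^(-3) + 2^(-3) + 2^(-4) + 2^(-5) + 2^(-5) + 2^(-6)
= 0.125 + 0.125 + 0.125 + 0.0625 + 0.03125 + 0.03125 + 0.015625
= 0.5156
Since 0.5156 ≤ 1, prefix-free code exists


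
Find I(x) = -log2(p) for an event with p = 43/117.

Information content I(x) = -log₂(p(x))
I = -log₂(43/117) = -log₂(0.3675)
I = 1.4441 bits


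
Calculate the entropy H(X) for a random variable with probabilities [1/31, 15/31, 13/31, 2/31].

H(X) = -Σ p(x) log₂ p(x)
  -1/31 × log₂(1/31) = 0.1598
  -15/31 × log₂(15/31) = 0.5068
  -13/31 × log₂(13/31) = 0.5258
  -2/31 × log₂(2/31) = 0.2551
H(X) = 1.4475 bits


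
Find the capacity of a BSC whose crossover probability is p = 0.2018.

For BSC with error probability p:
C = 1 - H(p) where H(p) is binary entropy
H(0.2018) = -0.2018 × log₂(0.2018) - 0.7982 × log₂(0.7982)
H(p) = 0.7255
C = 1 - 0.7255 = 0.2745 bits/use


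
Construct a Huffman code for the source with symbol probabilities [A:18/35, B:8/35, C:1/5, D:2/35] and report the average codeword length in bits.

Huffman tree construction:
Combine smallest probabilities repeatedly
Resulting codes:
  A: 1 (length 1)
  B: 00 (length 2)
  C: 011 (length 3)
  D: 010 (length 3)
Average length = Σ p(s) × length(s) = 1.7429 bits


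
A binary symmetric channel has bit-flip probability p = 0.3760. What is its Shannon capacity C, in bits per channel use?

For BSC with error probability p:
C = 1 - H(p) where H(p) is binary entropy
H(0.3760) = -0.3760 × log₂(0.3760) - 0.6240 × log₂(0.6240)
H(p) = 0.9552
C = 1 - 0.9552 = 0.0448 bits/use


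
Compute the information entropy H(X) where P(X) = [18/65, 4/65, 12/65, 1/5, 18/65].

H(X) = -Σ p(x) log₂ p(x)
  -18/65 × log₂(18/65) = 0.5130
  -4/65 × log₂(4/65) = 0.2475
  -12/65 × log₂(12/65) = 0.4500
  -1/5 × log₂(1/5) = 0.4644
  -18/65 × log₂(18/65) = 0.5130
H(X) = 2.1879 bits


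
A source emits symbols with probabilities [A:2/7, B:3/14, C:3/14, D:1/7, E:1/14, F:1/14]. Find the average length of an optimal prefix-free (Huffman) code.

Huffman tree construction:
Combine smallest probabilities repeatedly
Resulting codes:
  A: 10 (length 2)
  B: 00 (length 2)
  C: 01 (length 2)
  D: 110 (length 3)
  E: 1110 (length 4)
  F: 1111 (length 4)
Average length = Σ p(s) × length(s) = 2.4286 bits


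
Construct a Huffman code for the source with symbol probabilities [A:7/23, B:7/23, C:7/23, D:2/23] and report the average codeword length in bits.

Huffman tree construction:
Combine smallest probabilities repeatedly
Resulting codes:
  A: 01 (length 2)
  B: 10 (length 2)
  C: 11 (length 2)
  D: 00 (length 2)
Average length = Σ p(s) × length(s) = 2.0000 bits


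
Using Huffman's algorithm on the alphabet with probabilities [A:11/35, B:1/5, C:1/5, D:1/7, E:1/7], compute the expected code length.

Huffman tree construction:
Combine smallest probabilities repeatedly
Resulting codes:
  A: 11 (length 2)
  B: 00 (length 2)
  C: 01 (length 2)
  D: 100 (length 3)
  E: 101 (length 3)
Average length = Σ p(s) × length(s) = 2.2857 bits


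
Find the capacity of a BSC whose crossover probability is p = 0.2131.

For BSC with error probability p:
C = 1 - H(p) where H(p) is binary entropy
H(0.2131) = -0.2131 × log₂(0.2131) - 0.7869 × log₂(0.7869)
H(p) = 0.7474
C = 1 - 0.7474 = 0.2526 bits/use


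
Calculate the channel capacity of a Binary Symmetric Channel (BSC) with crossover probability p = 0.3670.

For BSC with error probability p:
C = 1 - H(p) where H(p) is binary entropy
H(0.3670) = -0.3670 × log₂(0.3670) - 0.6330 × log₂(0.6330)
H(p) = 0.9483
C = 1 - 0.9483 = 0.0517 bits/use


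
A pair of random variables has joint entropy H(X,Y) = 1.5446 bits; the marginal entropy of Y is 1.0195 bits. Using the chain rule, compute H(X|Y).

Chain rule: H(X,Y) = H(X|Y) + H(Y)
H(X|Y) = H(X,Y) - H(Y) = 1.5446 - 1.0195 = 0.5251 bits


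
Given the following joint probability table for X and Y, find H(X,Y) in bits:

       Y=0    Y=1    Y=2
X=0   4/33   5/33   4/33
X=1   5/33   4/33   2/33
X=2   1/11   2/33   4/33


H(X,Y) = -Σ p(x,y) log₂ p(x,y)
  p(0,0)=4/33: -0.1212 × log₂(0.1212) = 0.3690
  p(0,1)=5/33: -0.1515 × log₂(0.1515) = 0.4125
  p(0,2)=4/33: -0.1212 × log₂(0.1212) = 0.3690
  p(1,0)=5/33: -0.1515 × log₂(0.1515) = 0.4125
  p(1,1)=4/33: -0.1212 × log₂(0.1212) = 0.3690
  p(1,2)=2/33: -0.0606 × log₂(0.0606) = 0.2451
  p(2,0)=1/11: -0.0909 × log₂(0.0909) = 0.3145
  p(2,1)=2/33: -0.0606 × log₂(0.0606) = 0.2451
  p(2,2)=4/33: -0.1212 × log₂(0.1212) = 0.3690
H(X,Y) = 3.1058 bits


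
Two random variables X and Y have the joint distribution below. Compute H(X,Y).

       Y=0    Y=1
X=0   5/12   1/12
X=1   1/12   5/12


H(X,Y) = -Σ p(x,y) log₂ p(x,y)
  p(0,0)=5/12: -0.4167 × log₂(0.4167) = 0.5263
  p(0,1)=1/12: -0.0833 × log₂(0.0833) = 0.2987
  p(1,0)=1/12: -0.0833 × log₂(0.0833) = 0.2987
  p(1,1)=5/12: -0.4167 × log₂(0.4167) = 0.5263
H(X,Y) = 1.6500 bits


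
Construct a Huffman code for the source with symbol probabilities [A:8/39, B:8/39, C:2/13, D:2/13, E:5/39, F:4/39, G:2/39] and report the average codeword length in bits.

Huffman tree construction:
Combine smallest probabilities repeatedly
Resulting codes:
  A: 00 (length 2)
  B: 01 (length 2)
  C: 101 (length 3)
  D: 110 (length 3)
  E: 100 (length 3)
  F: 1111 (length 4)
  G: 1110 (length 4)
Average length = Σ p(s) × length(s) = 2.7436 bits


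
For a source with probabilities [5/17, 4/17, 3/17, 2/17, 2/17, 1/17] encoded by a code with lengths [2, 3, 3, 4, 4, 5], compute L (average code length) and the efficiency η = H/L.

Average length L = Σ p_i × l_i = 3.0588 bits
Entropy H = 2.4190 bits
Efficiency η = H/L × 100% = 79.08%


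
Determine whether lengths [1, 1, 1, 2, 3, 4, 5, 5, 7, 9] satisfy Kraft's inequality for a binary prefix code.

Kraft inequality: Σ 2^(-l_i) ≤ 1 for prefix-free code
Calculating: 2^(-1) + 2^(-1) + 2^(-1) + 2^(-2) + 2^(-3) + 2^(-4) + 2^(-5) + 2^(-5) + 2^(-7) + 2^(-9)
= 0.5 + 0.5 + 0.5 + 0.25 + 0.125 + 0.0625 + 0.03125 + 0.03125 + 0.0078125 + 0.001953125
= 2.0098
Since 2.0098 > 1, prefix-free code does not exist


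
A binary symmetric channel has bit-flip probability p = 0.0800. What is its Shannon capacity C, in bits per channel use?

For BSC with error probability p:
C = 1 - H(p) where H(p) is binary entropy
H(0.0800) = -0.0800 × log₂(0.0800) - 0.9200 × log₂(0.9200)
H(p) = 0.4022
C = 1 - 0.4022 = 0.5978 bits/use


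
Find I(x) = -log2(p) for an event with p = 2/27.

Information content I(x) = -log₂(p(x))
I = -log₂(2/27) = -log₂(0.0741)
I = 3.7549 bits


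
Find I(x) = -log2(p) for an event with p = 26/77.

Information content I(x) = -log₂(p(x))
I = -log₂(26/77) = -log₂(0.3377)
I = 1.5663 bits


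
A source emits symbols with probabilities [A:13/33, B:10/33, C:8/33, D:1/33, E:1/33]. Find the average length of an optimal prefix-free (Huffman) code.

Huffman tree construction:
Combine smallest probabilities repeatedly
Resulting codes:
  A: 0 (length 1)
  B: 10 (length 2)
  C: 111 (length 3)
  D: 1100 (length 4)
  E: 1101 (length 4)
Average length = Σ p(s) × length(s) = 1.9697 bits


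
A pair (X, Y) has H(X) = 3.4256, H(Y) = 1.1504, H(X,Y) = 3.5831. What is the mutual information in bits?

I(X;Y) = H(X) + H(Y) - H(X,Y)
I(X;Y) = 3.4256 + 1.1504 - 3.5831 = 0.9929 bits


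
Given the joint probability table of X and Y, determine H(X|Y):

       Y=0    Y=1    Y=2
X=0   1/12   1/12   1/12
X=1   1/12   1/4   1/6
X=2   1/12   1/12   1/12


H(X|Y) = Σ_y p(y) H(X|Y=y)
  p(Y=0) = 1/4, H(X|Y=0) = 1.5850
  p(Y=1) = 5/12, H(X|Y=1) = 1.3710
  p(Y=2) = 1/3, H(X|Y=2) = 1.5000
H(X|Y) = 0.2500×1.5850 + 0.4167×1.3710 + 0.3333×1.5000 = 1.4675 bits


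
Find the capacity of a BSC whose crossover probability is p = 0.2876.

For BSC with error probability p:
C = 1 - H(p) where H(p) is binary entropy
H(0.2876) = -0.2876 × log₂(0.2876) - 0.7124 × log₂(0.7124)
H(p) = 0.8656
C = 1 - 0.8656 = 0.1344 bits/use


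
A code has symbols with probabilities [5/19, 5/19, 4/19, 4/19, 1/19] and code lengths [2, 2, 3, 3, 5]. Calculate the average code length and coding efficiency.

Average length L = Σ p_i × l_i = 2.5789 bits
Entropy H = 2.1838 bits
Efficiency η = H/L × 100% = 84.68%


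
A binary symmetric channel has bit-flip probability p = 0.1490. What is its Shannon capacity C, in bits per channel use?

For BSC with error probability p:
C = 1 - H(p) where H(p) is binary entropy
H(0.1490) = -0.1490 × log₂(0.1490) - 0.8510 × log₂(0.8510)
H(p) = 0.6073
C = 1 - 0.6073 = 0.3927 bits/use


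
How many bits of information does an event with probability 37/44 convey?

Information content I(x) = -log₂(p(x))
I = -log₂(37/44) = -log₂(0.8409)
I = 0.2500 bits


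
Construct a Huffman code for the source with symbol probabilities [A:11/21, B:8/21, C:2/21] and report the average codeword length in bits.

Huffman tree construction:
Combine smallest probabilities repeatedly
Resulting codes:
  A: 1 (length 1)
  B: 01 (length 2)
  C: 00 (length 2)
Average length = Σ p(s) × length(s) = 1.4762 bits


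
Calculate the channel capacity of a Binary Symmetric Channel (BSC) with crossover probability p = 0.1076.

For BSC with error probability p:
C = 1 - H(p) where H(p) is binary entropy
H(0.1076) = -0.1076 × log₂(0.1076) - 0.8924 × log₂(0.8924)
H(p) = 0.4926
C = 1 - 0.4926 = 0.5074 bits/use


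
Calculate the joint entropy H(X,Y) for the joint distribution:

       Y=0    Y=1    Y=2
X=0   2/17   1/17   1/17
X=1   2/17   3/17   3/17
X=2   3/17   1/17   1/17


H(X,Y) = -Σ p(x,y) log₂ p(x,y)
  p(0,0)=2/17: -0.1176 × log₂(0.1176) = 0.3632
  p(0,1)=1/17: -0.0588 × log₂(0.0588) = 0.2404
  p(0,2)=1/17: -0.0588 × log₂(0.0588) = 0.2404
  p(1,0)=2/17: -0.1176 × log₂(0.1176) = 0.3632
  p(1,1)=3/17: -0.1765 × log₂(0.1765) = 0.4416
  p(1,2)=3/17: -0.1765 × log₂(0.1765) = 0.4416
  p(2,0)=3/17: -0.1765 × log₂(0.1765) = 0.4416
  p(2,1)=1/17: -0.0588 × log₂(0.0588) = 0.2404
  p(2,2)=1/17: -0.0588 × log₂(0.0588) = 0.2404
H(X,Y) = 3.0131 bits


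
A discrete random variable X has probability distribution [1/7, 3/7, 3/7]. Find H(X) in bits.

H(X) = -Σ p(x) log₂ p(x)
  -1/7 × log₂(1/7) = 0.4011
  -3/7 × log₂(3/7) = 0.5239
  -3/7 × log₂(3/7) = 0.5239
H(X) = 1.4488 bits


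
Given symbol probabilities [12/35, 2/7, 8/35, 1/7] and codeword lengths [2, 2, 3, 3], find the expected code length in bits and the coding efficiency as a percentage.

Average length L = Σ p_i × l_i = 2.3714 bits
Entropy H = 1.9336 bits
Efficiency η = H/L × 100% = 81.54%


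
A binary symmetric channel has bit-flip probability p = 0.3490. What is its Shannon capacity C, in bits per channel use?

For BSC with error probability p:
C = 1 - H(p) where H(p) is binary entropy
H(0.3490) = -0.3490 × log₂(0.3490) - 0.6510 × log₂(0.6510)
H(p) = 0.9332
C = 1 - 0.9332 = 0.0668 bits/use


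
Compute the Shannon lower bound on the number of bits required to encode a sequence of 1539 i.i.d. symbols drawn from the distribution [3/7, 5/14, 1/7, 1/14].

Entropy H = 1.7274 bits/symbol
Minimum bits = H × n = 1.7274 × 1539
= 2658.46 bits


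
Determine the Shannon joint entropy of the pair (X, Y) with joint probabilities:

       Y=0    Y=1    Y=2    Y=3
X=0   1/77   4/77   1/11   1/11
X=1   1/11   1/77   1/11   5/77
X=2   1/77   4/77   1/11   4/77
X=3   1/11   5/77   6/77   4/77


H(X,Y) = -Σ p(x,y) log₂ p(x,y)
  p(0,0)=1/77: -0.0130 × log₂(0.0130) = 0.0814
  p(0,1)=4/77: -0.0519 × log₂(0.0519) = 0.2217
  p(0,2)=1/11: -0.0909 × log₂(0.0909) = 0.3145
  p(0,3)=1/11: -0.0909 × log₂(0.0909) = 0.3145
  p(1,0)=1/11: -0.0909 × log₂(0.0909) = 0.3145
  p(1,1)=1/77: -0.0130 × log₂(0.0130) = 0.0814
  p(1,2)=1/11: -0.0909 × log₂(0.0909) = 0.3145
  p(1,3)=5/77: -0.0649 × log₂(0.0649) = 0.2562
  p(2,0)=1/77: -0.0130 × log₂(0.0130) = 0.0814
  p(2,1)=4/77: -0.0519 × log₂(0.0519) = 0.2217
  p(2,2)=1/11: -0.0909 × log₂(0.0909) = 0.3145
  p(2,3)=4/77: -0.0519 × log₂(0.0519) = 0.2217
  p(3,0)=1/11: -0.0909 × log₂(0.0909) = 0.3145
  p(3,1)=5/77: -0.0649 × log₂(0.0649) = 0.2562
  p(3,2)=6/77: -0.0779 × log₂(0.0779) = 0.2869
  p(3,3)=4/77: -0.0519 × log₂(0.0519) = 0.2217
H(X,Y) = 3.8169 bits


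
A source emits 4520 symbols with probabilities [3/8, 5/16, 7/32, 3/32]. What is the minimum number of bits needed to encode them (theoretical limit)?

Entropy H = 1.8548 bits/symbol
Minimum bits = H × n = 1.8548 × 4520
= 8383.87 bits


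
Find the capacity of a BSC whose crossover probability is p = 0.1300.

For BSC with error probability p:
C = 1 - H(p) where H(p) is binary entropy
H(0.1300) = -0.1300 × log₂(0.1300) - 0.8700 × log₂(0.8700)
H(p) = 0.5574
C = 1 - 0.5574 = 0.4426 bits/use


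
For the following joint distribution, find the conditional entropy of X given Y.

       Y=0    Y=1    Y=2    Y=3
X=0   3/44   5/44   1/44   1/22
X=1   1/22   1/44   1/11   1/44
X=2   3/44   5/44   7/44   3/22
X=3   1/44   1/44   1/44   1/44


H(X|Y) = Σ_y p(y) H(X|Y=y)
  p(Y=0) = 9/44, H(X|Y=0) = 1.8911
  p(Y=1) = 3/11, H(X|Y=1) = 1.6500
  p(Y=2) = 13/44, H(X|Y=2) = 1.5734
  p(Y=3) = 5/22, H(X|Y=3) = 1.5710
H(X|Y) = 0.2045×1.8911 + 0.2727×1.6500 + 0.2955×1.5734 + 0.2273×1.5710 = 1.6587 bits


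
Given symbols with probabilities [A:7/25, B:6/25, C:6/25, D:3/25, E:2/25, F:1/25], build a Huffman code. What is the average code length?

Huffman tree construction:
Combine smallest probabilities repeatedly
Resulting codes:
  A: 11 (length 2)
  B: 00 (length 2)
  C: 01 (length 2)
  D: 100 (length 3)
  E: 1011 (length 4)
  F: 1010 (length 4)
Average length = Σ p(s) × length(s) = 2.3600 bits


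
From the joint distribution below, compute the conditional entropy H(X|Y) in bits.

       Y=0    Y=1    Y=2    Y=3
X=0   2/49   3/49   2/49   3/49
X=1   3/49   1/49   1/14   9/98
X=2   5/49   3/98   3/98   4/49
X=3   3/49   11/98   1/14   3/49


H(X|Y) = Σ_y p(y) H(X|Y=y)
  p(Y=0) = 13/49, H(X|Y=0) = 1.9220
  p(Y=1) = 11/49, H(X|Y=1) = 1.7177
  p(Y=2) = 3/14, H(X|Y=2) = 1.9134
  p(Y=3) = 29/98, H(X|Y=3) = 1.9770
H(X|Y) = 0.2653×1.9220 + 0.2245×1.7177 + 0.2143×1.9134 + 0.2959×1.9770 = 1.8906 bits


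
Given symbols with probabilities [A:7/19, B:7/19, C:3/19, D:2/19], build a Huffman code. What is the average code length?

Huffman tree construction:
Combine smallest probabilities repeatedly
Resulting codes:
  A: 11 (length 2)
  B: 0 (length 1)
  C: 101 (length 3)
  D: 100 (length 3)
Average length = Σ p(s) × length(s) = 1.8947 bits


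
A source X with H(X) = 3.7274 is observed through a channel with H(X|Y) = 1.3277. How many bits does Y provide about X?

I(X;Y) = H(X) - H(X|Y)
I(X;Y) = 3.7274 - 1.3277 = 2.3997 bits


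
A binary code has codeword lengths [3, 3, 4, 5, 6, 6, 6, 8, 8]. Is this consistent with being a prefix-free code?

Kraft inequality: Σ 2^(-l_i) ≤ 1 for prefix-free code
Calculating: 2^(-3) + 2^(-3) + 2^(-4) + 2^(-5) + 2^(-6) + 2^(-6) + 2^(-6) + 2^(-8) + 2^(-8)
= 0.125 + 0.125 + 0.0625 + 0.03125 + 0.015625 + 0.015625 + 0.015625 + 0.00390625 + 0.00390625
= 0.3984
Since 0.3984 ≤ 1, prefix-free code exists


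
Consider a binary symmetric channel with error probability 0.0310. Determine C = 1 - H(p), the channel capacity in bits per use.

For BSC with error probability p:
C = 1 - H(p) where H(p) is binary entropy
H(0.0310) = -0.0310 × log₂(0.0310) - 0.9690 × log₂(0.9690)
H(p) = 0.1994
C = 1 - 0.1994 = 0.8006 bits/use


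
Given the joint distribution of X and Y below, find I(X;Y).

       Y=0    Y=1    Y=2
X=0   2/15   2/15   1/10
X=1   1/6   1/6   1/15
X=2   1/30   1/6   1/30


H(X) = 1.5494, H(Y) = 1.5058, H(X,Y) = 2.9874
I(X;Y) = H(X) + H(Y) - H(X,Y) = 0.0678 bits


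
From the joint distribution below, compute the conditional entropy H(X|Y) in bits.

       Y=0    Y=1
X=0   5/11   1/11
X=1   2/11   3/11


H(X|Y) = Σ_y p(y) H(X|Y=y)
  p(Y=0) = 7/11, H(X|Y=0) = 0.8631
  p(Y=1) = 4/11, H(X|Y=1) = 0.8113
H(X|Y) = 0.6364×0.8631 + 0.3636×0.8113 = 0.8443 bits


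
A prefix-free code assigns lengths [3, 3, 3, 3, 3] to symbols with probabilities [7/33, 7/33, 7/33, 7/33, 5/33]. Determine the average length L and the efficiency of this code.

Average length L = Σ p_i × l_i = 3.0000 bits
Entropy H = 2.3106 bits
Efficiency η = H/L × 100% = 77.02%


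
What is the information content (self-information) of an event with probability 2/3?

Information content I(x) = -log₂(p(x))
I = -log₂(2/3) = -log₂(0.6667)
I = 0.5850 bits


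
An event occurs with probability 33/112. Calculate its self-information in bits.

Information content I(x) = -log₂(p(x))
I = -log₂(33/112) = -log₂(0.2946)
I = 1.7630 bits


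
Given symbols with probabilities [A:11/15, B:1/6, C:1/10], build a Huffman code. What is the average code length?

Huffman tree construction:
Combine smallest probabilities repeatedly
Resulting codes:
  A: 1 (length 1)
  B: 01 (length 2)
  C: 00 (length 2)
Average length = Σ p(s) × length(s) = 1.2667 bits


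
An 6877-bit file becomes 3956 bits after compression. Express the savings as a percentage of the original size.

Space savings = (1 - Compressed/Original) × 100%
= (1 - 3956/6877) × 100%
= 42.47%


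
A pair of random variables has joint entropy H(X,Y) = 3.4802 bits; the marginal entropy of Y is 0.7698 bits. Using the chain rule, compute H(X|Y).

Chain rule: H(X,Y) = H(X|Y) + H(Y)
H(X|Y) = H(X,Y) - H(Y) = 3.4802 - 0.7698 = 2.7104 bits


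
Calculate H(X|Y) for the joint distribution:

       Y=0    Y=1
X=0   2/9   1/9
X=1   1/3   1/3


H(X|Y) = Σ_y p(y) H(X|Y=y)
  p(Y=0) = 5/9, H(X|Y=0) = 0.9710
  p(Y=1) = 4/9, H(X|Y=1) = 0.8113
H(X|Y) = 0.5556×0.9710 + 0.4444×0.8113 = 0.9000 bits


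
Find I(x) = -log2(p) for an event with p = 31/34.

Information content I(x) = -log₂(p(x))
I = -log₂(31/34) = -log₂(0.9118)
I = 0.1333 bits


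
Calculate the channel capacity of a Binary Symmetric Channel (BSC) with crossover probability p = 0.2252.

For BSC with error probability p:
C = 1 - H(p) where H(p) is binary entropy
H(0.2252) = -0.2252 × log₂(0.2252) - 0.7748 × log₂(0.7748)
H(p) = 0.7695
C = 1 - 0.7695 = 0.2305 bits/use


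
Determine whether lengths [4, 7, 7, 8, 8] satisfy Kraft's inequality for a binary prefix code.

Kraft inequality: Σ 2^(-l_i) ≤ 1 for prefix-free code
Calculating: 2^(-4) + 2^(-7) + 2^(-7) + 2^(-8) + 2^(-8)
= 0.0625 + 0.0078125 + 0.0078125 + 0.00390625 + 0.00390625
= 0.0859
Since 0.0859 ≤ 1, prefix-free code exists


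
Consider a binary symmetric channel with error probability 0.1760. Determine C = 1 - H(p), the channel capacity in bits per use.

For BSC with error probability p:
C = 1 - H(p) where H(p) is binary entropy
H(0.1760) = -0.1760 × log₂(0.1760) - 0.8240 × log₂(0.8240)
H(p) = 0.6712
C = 1 - 0.6712 = 0.3288 bits/use


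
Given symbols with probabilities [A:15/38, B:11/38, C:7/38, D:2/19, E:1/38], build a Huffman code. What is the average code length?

Huffman tree construction:
Combine smallest probabilities repeatedly
Resulting codes:
  A: 0 (length 1)
  B: 10 (length 2)
  C: 111 (length 3)
  D: 1101 (length 4)
  E: 1100 (length 4)
Average length = Σ p(s) × length(s) = 2.0526 bits


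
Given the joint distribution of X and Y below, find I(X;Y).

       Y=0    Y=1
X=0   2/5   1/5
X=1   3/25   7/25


H(X) = 0.9710, H(Y) = 0.9988, H(X,Y) = 1.8744
I(X;Y) = H(X) + H(Y) - H(X,Y) = 0.0954 bits


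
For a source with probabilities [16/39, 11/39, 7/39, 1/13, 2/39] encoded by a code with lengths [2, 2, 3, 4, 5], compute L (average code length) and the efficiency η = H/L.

Average length L = Σ p_i × l_i = 2.4872 bits
Entropy H = 1.9916 bits
Efficiency η = H/L × 100% = 80.07%


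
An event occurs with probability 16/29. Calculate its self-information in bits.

Information content I(x) = -log₂(p(x))
I = -log₂(16/29) = -log₂(0.5517)
I = 0.8580 bits


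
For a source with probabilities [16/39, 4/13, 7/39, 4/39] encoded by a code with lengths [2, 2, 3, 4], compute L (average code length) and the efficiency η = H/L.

Average length L = Σ p_i × l_i = 2.3846 bits
Entropy H = 1.8323 bits
Efficiency η = H/L × 100% = 76.84%


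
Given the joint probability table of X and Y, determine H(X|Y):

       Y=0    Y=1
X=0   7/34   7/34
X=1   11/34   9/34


H(X|Y) = Σ_y p(y) H(X|Y=y)
  p(Y=0) = 9/17, H(X|Y=0) = 0.9641
  p(Y=1) = 8/17, H(X|Y=1) = 0.9887
H(X|Y) = 0.5294×0.9641 + 0.4706×0.9887 = 0.9757 bits


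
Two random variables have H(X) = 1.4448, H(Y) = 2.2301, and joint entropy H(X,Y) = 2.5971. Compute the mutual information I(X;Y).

I(X;Y) = H(X) + H(Y) - H(X,Y)
I(X;Y) = 1.4448 + 2.2301 - 2.5971 = 1.0778 bits


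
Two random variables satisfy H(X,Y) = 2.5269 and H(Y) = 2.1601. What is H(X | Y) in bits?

Chain rule: H(X,Y) = H(X|Y) + H(Y)
H(X|Y) = H(X,Y) - H(Y) = 2.5269 - 2.1601 = 0.3668 bits


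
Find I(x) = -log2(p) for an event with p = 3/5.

Information content I(x) = -log₂(p(x))
I = -log₂(3/5) = -log₂(0.6000)
I = 0.7370 bits


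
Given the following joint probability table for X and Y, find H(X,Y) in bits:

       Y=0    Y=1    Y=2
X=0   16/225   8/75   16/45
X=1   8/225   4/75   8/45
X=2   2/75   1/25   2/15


H(X,Y) = -Σ p(x,y) log₂ p(x,y)
  p(0,0)=16/225: -0.0711 × log₂(0.0711) = 0.2712
  p(0,1)=8/75: -0.1067 × log₂(0.1067) = 0.3444
  p(0,2)=16/45: -0.3556 × log₂(0.3556) = 0.5304
  p(1,0)=8/225: -0.0356 × log₂(0.0356) = 0.1712
  p(1,1)=4/75: -0.0533 × log₂(0.0533) = 0.2255
  p(1,2)=8/45: -0.1778 × log₂(0.1778) = 0.4430
  p(2,0)=2/75: -0.0267 × log₂(0.0267) = 0.1394
  p(2,1)=1/25: -0.0400 × log₂(0.0400) = 0.1858
  p(2,2)=2/15: -0.1333 × log₂(0.1333) = 0.3876
H(X,Y) = 2.6985 bits


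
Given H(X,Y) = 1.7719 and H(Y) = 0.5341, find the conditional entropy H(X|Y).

Chain rule: H(X,Y) = H(X|Y) + H(Y)
H(X|Y) = H(X,Y) - H(Y) = 1.7719 - 0.5341 = 1.2378 bits


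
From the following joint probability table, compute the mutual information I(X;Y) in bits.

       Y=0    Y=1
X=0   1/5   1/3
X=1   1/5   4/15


H(X) = 0.9968, H(Y) = 0.9710, H(X,Y) = 1.9656
I(X;Y) = H(X) + H(Y) - H(X,Y) = 0.0021 bits


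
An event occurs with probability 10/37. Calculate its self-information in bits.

Information content I(x) = -log₂(p(x))
I = -log₂(10/37) = -log₂(0.2703)
I = 1.8875 bits


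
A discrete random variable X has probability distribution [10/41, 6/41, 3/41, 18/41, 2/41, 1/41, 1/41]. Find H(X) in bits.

H(X) = -Σ p(x) log₂ p(x)
  -10/41 × log₂(10/41) = 0.4965
  -6/41 × log₂(6/41) = 0.4057
  -3/41 × log₂(3/41) = 0.2760
  -18/41 × log₂(18/41) = 0.5214
  -2/41 × log₂(2/41) = 0.2126
  -1/41 × log₂(1/41) = 0.1307
  -1/41 × log₂(1/41) = 0.1307
H(X) = 2.1736 bits


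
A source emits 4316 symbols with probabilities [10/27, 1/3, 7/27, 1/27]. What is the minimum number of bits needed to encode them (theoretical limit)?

Entropy H = 1.7401 bits/symbol
Minimum bits = H × n = 1.7401 × 4316
= 7510.14 bits


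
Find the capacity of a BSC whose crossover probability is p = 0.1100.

For BSC with error probability p:
C = 1 - H(p) where H(p) is binary entropy
H(0.1100) = -0.1100 × log₂(0.1100) - 0.8900 × log₂(0.8900)
H(p) = 0.4999
C = 1 - 0.4999 = 0.5001 bits/use


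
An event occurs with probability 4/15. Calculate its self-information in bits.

Information content I(x) = -log₂(p(x))
I = -log₂(4/15) = -log₂(0.2667)
I = 1.9069 bits


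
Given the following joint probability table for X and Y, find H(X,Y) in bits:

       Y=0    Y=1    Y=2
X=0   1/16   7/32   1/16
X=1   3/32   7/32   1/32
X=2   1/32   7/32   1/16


H(X,Y) = -Σ p(x,y) log₂ p(x,y)
  p(0,0)=1/16: -0.0625 × log₂(0.0625) = 0.2500
  p(0,1)=7/32: -0.2188 × log₂(0.2188) = 0.4796
  p(0,2)=1/16: -0.0625 × log₂(0.0625) = 0.2500
  p(1,0)=3/32: -0.0938 × log₂(0.0938) = 0.3202
  p(1,1)=7/32: -0.2188 × log₂(0.2188) = 0.4796
  p(1,2)=1/32: -0.0312 × log₂(0.0312) = 0.1562
  p(2,0)=1/32: -0.0312 × log₂(0.0312) = 0.1562
  p(2,1)=7/32: -0.2188 × log₂(0.2188) = 0.4796
  p(2,2)=1/16: -0.0625 × log₂(0.0625) = 0.2500
H(X,Y) = 2.8216 bits


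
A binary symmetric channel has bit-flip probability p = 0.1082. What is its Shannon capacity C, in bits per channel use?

For BSC with error probability p:
C = 1 - H(p) where H(p) is binary entropy
H(0.1082) = -0.1082 × log₂(0.1082) - 0.8918 × log₂(0.8918)
H(p) = 0.4945
C = 1 - 0.4945 = 0.5055 bits/use


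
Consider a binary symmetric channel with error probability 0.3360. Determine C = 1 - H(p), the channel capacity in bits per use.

For BSC with error probability p:
C = 1 - H(p) where H(p) is binary entropy
H(0.3360) = -0.3360 × log₂(0.3360) - 0.6640 × log₂(0.6640)
H(p) = 0.9209
C = 1 - 0.9209 = 0.0791 bits/use


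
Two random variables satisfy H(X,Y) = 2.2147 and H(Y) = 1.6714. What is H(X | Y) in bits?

Chain rule: H(X,Y) = H(X|Y) + H(Y)
H(X|Y) = H(X,Y) - H(Y) = 2.2147 - 1.6714 = 0.5433 bits


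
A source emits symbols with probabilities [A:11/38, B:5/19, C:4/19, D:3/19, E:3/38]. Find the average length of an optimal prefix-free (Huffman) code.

Huffman tree construction:
Combine smallest probabilities repeatedly
Resulting codes:
  A: 11 (length 2)
  B: 10 (length 2)
  C: 00 (length 2)
  D: 011 (length 3)
  E: 010 (length 3)
Average length = Σ p(s) × length(s) = 2.2368 bits


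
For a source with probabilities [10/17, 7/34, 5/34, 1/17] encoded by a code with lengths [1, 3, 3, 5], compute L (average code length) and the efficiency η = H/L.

Average length L = Σ p_i × l_i = 1.9412 bits
Entropy H = 1.5669 bits
Efficiency η = H/L × 100% = 80.72%


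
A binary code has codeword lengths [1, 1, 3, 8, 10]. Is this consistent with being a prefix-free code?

Kraft inequality: Σ 2^(-l_i) ≤ 1 for prefix-free code
Calculating: 2^(-1) + 2^(-1) + 2^(-3) + 2^(-8) + 2^(-10)
= 0.5 + 0.5 + 0.125 + 0.00390625 + 0.0009765625
= 1.1299
Since 1.1299 > 1, prefix-free code does not exist


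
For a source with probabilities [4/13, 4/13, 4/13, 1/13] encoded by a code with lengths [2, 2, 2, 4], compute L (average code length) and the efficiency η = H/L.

Average length L = Σ p_i × l_i = 2.1538 bits
Entropy H = 1.8543 bits
Efficiency η = H/L × 100% = 86.09%


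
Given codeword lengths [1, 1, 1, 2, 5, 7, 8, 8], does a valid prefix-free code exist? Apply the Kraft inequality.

Kraft inequality: Σ 2^(-l_i) ≤ 1 for prefix-free code
Calculating: 2^(-1) + 2^(-1) + 2^(-1) + 2^(-2) + 2^(-5) + 2^(-7) + 2^(-8) + 2^(-8)
= 0.5 + 0.5 + 0.5 + 0.25 + 0.03125 + 0.0078125 + 0.00390625 + 0.00390625
= 1.7969
Since 1.7969 > 1, prefix-free code does not exist


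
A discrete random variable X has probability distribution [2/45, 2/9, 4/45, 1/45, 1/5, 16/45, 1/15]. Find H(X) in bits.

H(X) = -Σ p(x) log₂ p(x)
  -2/45 × log₂(2/45) = 0.1996
  -2/9 × log₂(2/9) = 0.4822
  -4/45 × log₂(4/45) = 0.3104
  -1/45 × log₂(1/45) = 0.1220
  -1/5 × log₂(1/5) = 0.4644
  -16/45 × log₂(16/45) = 0.5304
  -1/15 × log₂(1/15) = 0.2605
H(X) = 2.3696 bits


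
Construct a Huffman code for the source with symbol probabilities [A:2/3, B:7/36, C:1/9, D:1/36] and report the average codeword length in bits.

Huffman tree construction:
Combine smallest probabilities repeatedly
Resulting codes:
  A: 1 (length 1)
  B: 01 (length 2)
  C: 001 (length 3)
  D: 000 (length 3)
Average length = Σ p(s) × length(s) = 1.4722 bits


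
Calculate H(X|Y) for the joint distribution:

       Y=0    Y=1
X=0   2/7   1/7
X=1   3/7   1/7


H(X|Y) = Σ_y p(y) H(X|Y=y)
  p(Y=0) = 5/7, H(X|Y=0) = 0.9710
  p(Y=1) = 2/7, H(X|Y=1) = 1.0000
H(X|Y) = 0.7143×0.9710 + 0.2857×1.0000 = 0.9793 bits


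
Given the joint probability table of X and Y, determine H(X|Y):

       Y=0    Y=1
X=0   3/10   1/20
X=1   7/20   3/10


H(X|Y) = Σ_y p(y) H(X|Y=y)
  p(Y=0) = 13/20, H(X|Y=0) = 0.9957
  p(Y=1) = 7/20, H(X|Y=1) = 0.5917
H(X|Y) = 0.6500×0.9957 + 0.3500×0.5917 = 0.8543 bits


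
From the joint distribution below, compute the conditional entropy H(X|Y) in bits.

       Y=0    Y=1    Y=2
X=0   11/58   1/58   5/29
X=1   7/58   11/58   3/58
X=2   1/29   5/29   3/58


H(X|Y) = Σ_y p(y) H(X|Y=y)
  p(Y=0) = 10/29, H(X|Y=0) = 1.3367
  p(Y=1) = 11/29, H(X|Y=1) = 1.2197
  p(Y=2) = 8/29, H(X|Y=2) = 1.3294
H(X|Y) = 0.3448×1.3367 + 0.3793×1.2197 + 0.2759×1.3294 = 1.2903 bits


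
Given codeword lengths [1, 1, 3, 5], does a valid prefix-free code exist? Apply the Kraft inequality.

Kraft inequality: Σ 2^(-l_i) ≤ 1 for prefix-free code
Calculating: 2^(-1) + 2^(-1) + 2^(-3) + 2^(-5)
= 0.5 + 0.5 + 0.125 + 0.03125
= 1.1562
Since 1.1562 > 1, prefix-free code does not exist


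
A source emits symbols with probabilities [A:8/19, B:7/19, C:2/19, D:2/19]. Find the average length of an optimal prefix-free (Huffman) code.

Huffman tree construction:
Combine smallest probabilities repeatedly
Resulting codes:
  A: 0 (length 1)
  B: 11 (length 2)
  C: 100 (length 3)
  D: 101 (length 3)
Average length = Σ p(s) × length(s) = 1.7895 bits


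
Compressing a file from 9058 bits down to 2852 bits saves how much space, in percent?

Space savings = (1 - Compressed/Original) × 100%
= (1 - 2852/9058) × 100%
= 68.51%


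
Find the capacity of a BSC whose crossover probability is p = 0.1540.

For BSC with error probability p:
C = 1 - H(p) where H(p) is binary entropy
H(0.1540) = -0.1540 × log₂(0.1540) - 0.8460 × log₂(0.8460)
H(p) = 0.6198
C = 1 - 0.6198 = 0.3802 bits/use


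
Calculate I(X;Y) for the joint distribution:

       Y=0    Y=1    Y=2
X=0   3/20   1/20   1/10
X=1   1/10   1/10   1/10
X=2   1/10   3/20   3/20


H(X) = 1.5710, H(Y) = 1.5813, H(X,Y) = 3.1087
I(X;Y) = H(X) + H(Y) - H(X,Y) = 0.0435 bits


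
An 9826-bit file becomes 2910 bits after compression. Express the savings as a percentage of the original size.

Space savings = (1 - Compressed/Original) × 100%
= (1 - 2910/9826) × 100%
= 70.38%


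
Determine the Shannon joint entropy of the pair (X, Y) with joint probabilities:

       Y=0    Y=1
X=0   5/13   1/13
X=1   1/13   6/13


H(X,Y) = -Σ p(x,y) log₂ p(x,y)
  p(0,0)=5/13: -0.3846 × log₂(0.3846) = 0.5302
  p(0,1)=1/13: -0.0769 × log₂(0.0769) = 0.2846
  p(1,0)=1/13: -0.0769 × log₂(0.0769) = 0.2846
  p(1,1)=6/13: -0.4615 × log₂(0.4615) = 0.5148
H(X,Y) = 1.6143 bits


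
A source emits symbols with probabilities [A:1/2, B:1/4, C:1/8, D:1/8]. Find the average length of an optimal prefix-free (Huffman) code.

Huffman tree construction:
Combine smallest probabilities repeatedly
Resulting codes:
  A: 0 (length 1)
  B: 10 (length 2)
  C: 110 (length 3)
  D: 111 (length 3)
Average length = Σ p(s) × length(s) = 1.7500 bits


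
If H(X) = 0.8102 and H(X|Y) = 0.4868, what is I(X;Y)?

I(X;Y) = H(X) - H(X|Y)
I(X;Y) = 0.8102 - 0.4868 = 0.3234 bits


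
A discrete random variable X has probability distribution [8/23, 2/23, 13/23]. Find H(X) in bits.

H(X) = -Σ p(x) log₂ p(x)
  -8/23 × log₂(8/23) = 0.5299
  -2/23 × log₂(2/23) = 0.3064
  -13/23 × log₂(13/23) = 0.4652
H(X) = 1.3016 bits


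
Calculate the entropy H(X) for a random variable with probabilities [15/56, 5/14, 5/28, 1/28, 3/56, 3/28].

H(X) = -Σ p(x) log₂ p(x)
  -15/56 × log₂(15/56) = 0.5091
  -5/14 × log₂(5/14) = 0.5305
  -5/28 × log₂(5/28) = 0.4438
  -1/28 × log₂(1/28) = 0.1717
  -3/56 × log₂(3/56) = 0.2262
  -3/28 × log₂(3/28) = 0.3453
H(X) = 2.2265 bits


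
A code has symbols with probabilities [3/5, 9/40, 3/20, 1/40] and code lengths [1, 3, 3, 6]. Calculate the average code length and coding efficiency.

Average length L = Σ p_i × l_i = 1.8750 bits
Entropy H = 1.4700 bits
Efficiency η = H/L × 100% = 78.40%


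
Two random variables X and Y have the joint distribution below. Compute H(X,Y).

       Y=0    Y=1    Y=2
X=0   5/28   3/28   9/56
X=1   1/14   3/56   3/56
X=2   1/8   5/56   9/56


H(X,Y) = -Σ p(x,y) log₂ p(x,y)
  p(0,0)=5/28: -0.1786 × log₂(0.1786) = 0.4438
  p(0,1)=3/28: -0.1071 × log₂(0.1071) = 0.3453
  p(0,2)=9/56: -0.1607 × log₂(0.1607) = 0.4239
  p(1,0)=1/14: -0.0714 × log₂(0.0714) = 0.2720
  p(1,1)=3/56: -0.0536 × log₂(0.0536) = 0.2262
  p(1,2)=3/56: -0.0536 × log₂(0.0536) = 0.2262
  p(2,0)=1/8: -0.1250 × log₂(0.1250) = 0.3750
  p(2,1)=5/56: -0.0893 × log₂(0.0893) = 0.3112
  p(2,2)=9/56: -0.1607 × log₂(0.1607) = 0.4239
H(X,Y) = 3.0474 bits


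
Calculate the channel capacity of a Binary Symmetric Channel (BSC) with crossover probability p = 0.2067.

For BSC with error probability p:
C = 1 - H(p) where H(p) is binary entropy
H(0.2067) = -0.2067 × log₂(0.2067) - 0.7933 × log₂(0.7933)
H(p) = 0.7351
C = 1 - 0.7351 = 0.2649 bits/use


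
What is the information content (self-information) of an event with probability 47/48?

Information content I(x) = -log₂(p(x))
I = -log₂(47/48) = -log₂(0.9792)
I = 0.0304 bits


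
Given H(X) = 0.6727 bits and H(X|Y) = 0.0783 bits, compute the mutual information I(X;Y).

I(X;Y) = H(X) - H(X|Y)
I(X;Y) = 0.6727 - 0.0783 = 0.5944 bits


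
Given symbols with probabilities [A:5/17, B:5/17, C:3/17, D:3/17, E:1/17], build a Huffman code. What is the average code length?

Huffman tree construction:
Combine smallest probabilities repeatedly
Resulting codes:
  A: 10 (length 2)
  B: 11 (length 2)
  C: 011 (length 3)
  D: 00 (length 2)
  E: 010 (length 3)
Average length = Σ p(s) × length(s) = 2.2353 bits


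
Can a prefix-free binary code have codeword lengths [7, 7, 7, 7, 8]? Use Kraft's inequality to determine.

Kraft inequality: Σ 2^(-l_i) ≤ 1 for prefix-free code
Calculating: 2^(-7) + 2^(-7) + 2^(-7) + 2^(-7) + 2^(-8)
= 0.0078125 + 0.0078125 + 0.0078125 + 0.0078125 + 0.00390625
= 0.0352
Since 0.0352 ≤ 1, prefix-free code exists


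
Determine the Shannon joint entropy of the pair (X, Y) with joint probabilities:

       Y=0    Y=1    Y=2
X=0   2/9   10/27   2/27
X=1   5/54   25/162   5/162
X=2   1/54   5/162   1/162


H(X,Y) = -Σ p(x,y) log₂ p(x,y)
  p(0,0)=2/9: -0.2222 × log₂(0.2222) = 0.4822
  p(0,1)=10/27: -0.3704 × log₂(0.3704) = 0.5307
  p(0,2)=2/27: -0.0741 × log₂(0.0741) = 0.2781
  p(1,0)=5/54: -0.0926 × log₂(0.0926) = 0.3179
  p(1,1)=25/162: -0.1543 × log₂(0.1543) = 0.4160
  p(1,2)=5/162: -0.0309 × log₂(0.0309) = 0.1549
  p(2,0)=1/54: -0.0185 × log₂(0.0185) = 0.1066
  p(2,1)=5/162: -0.0309 × log₂(0.0309) = 0.1549
  p(2,2)=1/162: -0.0062 × log₂(0.0062) = 0.0453
H(X,Y) = 2.4866 bits


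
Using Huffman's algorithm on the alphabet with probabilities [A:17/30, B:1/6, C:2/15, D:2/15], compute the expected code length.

Huffman tree construction:
Combine smallest probabilities repeatedly
Resulting codes:
  A: 1 (length 1)
  B: 00 (length 2)
  C: 010 (length 3)
  D: 011 (length 3)
Average length = Σ p(s) × length(s) = 1.7000 bits


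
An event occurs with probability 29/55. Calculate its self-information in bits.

Information content I(x) = -log₂(p(x))
I = -log₂(29/55) = -log₂(0.5273)
I = 0.9234 bits


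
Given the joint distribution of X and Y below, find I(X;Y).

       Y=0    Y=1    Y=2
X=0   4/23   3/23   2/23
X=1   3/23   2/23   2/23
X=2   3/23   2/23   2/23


H(X) = 1.5743, H(Y) = 1.5505, H(X,Y) = 3.1208
I(X;Y) = H(X) + H(Y) - H(X,Y) = 0.0041 bits


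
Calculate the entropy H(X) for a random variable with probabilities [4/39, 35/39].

H(X) = -Σ p(x) log₂ p(x)
  -4/39 × log₂(4/39) = 0.3370
  -35/39 × log₂(35/39) = 0.1401
H(X) = 0.4771 bits


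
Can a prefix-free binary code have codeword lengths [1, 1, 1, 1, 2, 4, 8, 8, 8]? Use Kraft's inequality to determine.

Kraft inequality: Σ 2^(-l_i) ≤ 1 for prefix-free code
Calculating: 2^(-1) + 2^(-1) + 2^(-1) + 2^(-1) + 2^(-2) + 2^(-4) + 2^(-8) + 2^(-8) + 2^(-8)
= 0.5 + 0.5 + 0.5 + 0.5 + 0.25 + 0.0625 + 0.00390625 + 0.00390625 + 0.00390625
= 2.3242
Since 2.3242 > 1, prefix-free code does not exist


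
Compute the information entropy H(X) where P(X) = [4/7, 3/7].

H(X) = -Σ p(x) log₂ p(x)
  -4/7 × log₂(4/7) = 0.4613
  -3/7 × log₂(3/7) = 0.5239
H(X) = 0.9852 bits


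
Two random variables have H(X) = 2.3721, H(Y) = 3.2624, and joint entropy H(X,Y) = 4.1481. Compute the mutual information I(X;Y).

I(X;Y) = H(X) + H(Y) - H(X,Y)
I(X;Y) = 2.3721 + 3.2624 - 4.1481 = 1.4864 bits


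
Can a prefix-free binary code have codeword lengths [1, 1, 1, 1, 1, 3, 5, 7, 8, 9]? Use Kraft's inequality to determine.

Kraft inequality: Σ 2^(-l_i) ≤ 1 for prefix-free code
Calculating: 2^(-1) + 2^(-1) + 2^(-1) + 2^(-1) + 2^(-1) + 2^(-3) + 2^(-5) + 2^(-7) + 2^(-8) + 2^(-9)
= 0.5 + 0.5 + 0.5 + 0.5 + 0.5 + 0.125 + 0.03125 + 0.0078125 + 0.00390625 + 0.001953125
= 2.6699
Since 2.6699 > 1, prefix-free code does not exist


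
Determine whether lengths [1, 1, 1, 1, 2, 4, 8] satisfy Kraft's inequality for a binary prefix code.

Kraft inequality: Σ 2^(-l_i) ≤ 1 for prefix-free code
Calculating: 2^(-1) + 2^(-1) + 2^(-1) + 2^(-1) + 2^(-2) + 2^(-4) + 2^(-8)
= 0.5 + 0.5 + 0.5 + 0.5 + 0.25 + 0.0625 + 0.00390625
= 2.3164
Since 2.3164 > 1, prefix-free code does not exist


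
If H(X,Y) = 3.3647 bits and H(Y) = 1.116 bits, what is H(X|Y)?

Chain rule: H(X,Y) = H(X|Y) + H(Y)
H(X|Y) = H(X,Y) - H(Y) = 3.3647 - 1.116 = 2.2487 bits


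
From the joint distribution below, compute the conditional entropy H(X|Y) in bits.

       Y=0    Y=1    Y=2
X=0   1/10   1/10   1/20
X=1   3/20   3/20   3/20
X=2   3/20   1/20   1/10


H(X|Y) = Σ_y p(y) H(X|Y=y)
  p(Y=0) = 2/5, H(X|Y=0) = 1.5613
  p(Y=1) = 3/10, H(X|Y=1) = 1.4591
  p(Y=2) = 3/10, H(X|Y=2) = 1.4591
H(X|Y) = 0.4000×1.5613 + 0.3000×1.4591 + 0.3000×1.4591 = 1.5000 bits
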